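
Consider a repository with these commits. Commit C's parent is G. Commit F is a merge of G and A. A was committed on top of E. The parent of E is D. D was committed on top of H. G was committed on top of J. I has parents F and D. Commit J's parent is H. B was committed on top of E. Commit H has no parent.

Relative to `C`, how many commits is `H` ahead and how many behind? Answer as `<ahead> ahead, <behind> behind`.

Reachable from H: {H}.
Reachable from C: {C, G, H, J}.
Only in H's history (ahead): {} — 0.
Only in C's history (behind): {C, G, J} — 3.

0 ahead, 3 behind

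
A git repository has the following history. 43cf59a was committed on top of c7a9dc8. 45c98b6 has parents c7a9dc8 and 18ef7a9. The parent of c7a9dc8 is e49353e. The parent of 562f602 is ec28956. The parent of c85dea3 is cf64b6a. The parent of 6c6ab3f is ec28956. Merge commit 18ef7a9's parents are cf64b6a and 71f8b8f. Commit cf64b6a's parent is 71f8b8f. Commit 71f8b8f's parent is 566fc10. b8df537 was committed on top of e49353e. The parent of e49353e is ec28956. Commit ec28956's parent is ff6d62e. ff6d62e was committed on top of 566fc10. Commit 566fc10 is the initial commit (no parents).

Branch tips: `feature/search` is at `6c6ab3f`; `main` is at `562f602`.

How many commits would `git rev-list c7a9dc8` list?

5

Walking parent pointers from c7a9dc8: reachable set = {566fc10, c7a9dc8, e49353e, ec28956, ff6d62e}.
That is 5 commits.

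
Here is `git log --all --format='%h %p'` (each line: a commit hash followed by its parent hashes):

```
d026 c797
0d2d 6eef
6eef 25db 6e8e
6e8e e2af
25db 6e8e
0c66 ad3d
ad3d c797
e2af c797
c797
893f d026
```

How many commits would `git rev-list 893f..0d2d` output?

Reachable from 0d2d: {0d2d, 25db, 6e8e, 6eef, c797, e2af}.
Reachable from 893f: {893f, c797, d026}.
In 0d2d's history but not 893f's: {0d2d, 25db, 6e8e, 6eef, e2af} — 5 commits.

5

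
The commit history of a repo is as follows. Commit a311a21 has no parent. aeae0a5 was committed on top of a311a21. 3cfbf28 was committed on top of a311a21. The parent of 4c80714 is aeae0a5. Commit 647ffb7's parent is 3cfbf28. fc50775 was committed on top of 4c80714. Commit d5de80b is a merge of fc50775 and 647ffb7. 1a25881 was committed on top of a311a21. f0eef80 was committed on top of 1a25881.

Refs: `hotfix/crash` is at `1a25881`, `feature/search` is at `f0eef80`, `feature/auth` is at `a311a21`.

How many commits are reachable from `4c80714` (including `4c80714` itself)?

3

Walking parent pointers from 4c80714: reachable set = {4c80714, a311a21, aeae0a5}.
That is 3 commits.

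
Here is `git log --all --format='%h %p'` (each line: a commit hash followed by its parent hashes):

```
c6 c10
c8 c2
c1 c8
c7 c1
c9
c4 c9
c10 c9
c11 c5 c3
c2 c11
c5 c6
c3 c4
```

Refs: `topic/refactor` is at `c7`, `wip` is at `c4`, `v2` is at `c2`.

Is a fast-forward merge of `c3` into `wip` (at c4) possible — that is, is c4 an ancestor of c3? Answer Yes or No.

A fast-forward from c4 to c3 is possible iff c4 is an ancestor of c3.
Ancestors of c3: {c3, c4, c9}.
c4 is among them, so fast-forward is possible.

Yes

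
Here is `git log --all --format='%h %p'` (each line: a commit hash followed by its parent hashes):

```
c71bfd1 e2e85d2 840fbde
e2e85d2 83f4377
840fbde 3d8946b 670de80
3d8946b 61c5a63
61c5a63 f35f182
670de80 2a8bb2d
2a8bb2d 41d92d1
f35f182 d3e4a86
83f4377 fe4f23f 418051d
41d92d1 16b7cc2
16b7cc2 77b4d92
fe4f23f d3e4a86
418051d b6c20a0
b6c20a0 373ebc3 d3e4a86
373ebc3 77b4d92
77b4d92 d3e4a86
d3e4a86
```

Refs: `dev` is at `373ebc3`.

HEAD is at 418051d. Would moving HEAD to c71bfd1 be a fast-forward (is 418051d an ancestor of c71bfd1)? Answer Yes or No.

Yes

A fast-forward from 418051d to c71bfd1 is possible iff 418051d is an ancestor of c71bfd1.
Ancestors of c71bfd1: {16b7cc2, 2a8bb2d, 373ebc3, 3d8946b, 418051d, 41d92d1, 61c5a63, 670de80, 77b4d92, 83f4377, 840fbde, b6c20a0, c71bfd1, d3e4a86, e2e85d2, f35f182, fe4f23f}.
418051d is among them, so fast-forward is possible.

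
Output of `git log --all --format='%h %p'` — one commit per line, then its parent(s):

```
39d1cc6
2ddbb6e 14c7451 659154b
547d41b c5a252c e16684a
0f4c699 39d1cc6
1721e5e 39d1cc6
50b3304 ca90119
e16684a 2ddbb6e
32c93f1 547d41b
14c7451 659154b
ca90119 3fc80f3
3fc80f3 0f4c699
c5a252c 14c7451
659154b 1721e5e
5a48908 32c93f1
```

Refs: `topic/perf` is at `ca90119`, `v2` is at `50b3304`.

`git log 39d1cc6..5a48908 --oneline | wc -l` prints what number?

Reachable from 5a48908: {14c7451, 1721e5e, 2ddbb6e, 32c93f1, 39d1cc6, 547d41b, 5a48908, 659154b, c5a252c, e16684a}.
Reachable from 39d1cc6: {39d1cc6}.
In 5a48908's history but not 39d1cc6's: {14c7451, 1721e5e, 2ddbb6e, 32c93f1, 547d41b, 5a48908, 659154b, c5a252c, e16684a} — 9 commits.

9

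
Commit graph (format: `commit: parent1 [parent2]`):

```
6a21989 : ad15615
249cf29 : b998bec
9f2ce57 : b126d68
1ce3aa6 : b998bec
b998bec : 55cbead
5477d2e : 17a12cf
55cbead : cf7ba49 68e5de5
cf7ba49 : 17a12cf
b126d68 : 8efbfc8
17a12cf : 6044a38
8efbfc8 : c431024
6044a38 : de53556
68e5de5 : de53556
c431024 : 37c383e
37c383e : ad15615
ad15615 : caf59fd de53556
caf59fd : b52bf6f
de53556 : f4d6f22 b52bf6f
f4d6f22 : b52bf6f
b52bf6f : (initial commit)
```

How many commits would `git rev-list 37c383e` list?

6

Walking parent pointers from 37c383e: reachable set = {37c383e, ad15615, b52bf6f, caf59fd, de53556, f4d6f22}.
That is 6 commits.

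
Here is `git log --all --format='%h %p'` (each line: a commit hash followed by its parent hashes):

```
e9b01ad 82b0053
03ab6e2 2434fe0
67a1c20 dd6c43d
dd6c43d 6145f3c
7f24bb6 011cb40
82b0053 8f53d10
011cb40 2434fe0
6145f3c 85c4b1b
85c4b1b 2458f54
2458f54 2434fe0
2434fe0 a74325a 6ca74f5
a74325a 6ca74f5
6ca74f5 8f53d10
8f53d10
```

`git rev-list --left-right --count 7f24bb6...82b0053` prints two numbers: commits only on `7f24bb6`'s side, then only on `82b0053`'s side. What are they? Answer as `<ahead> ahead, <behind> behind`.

Reachable from 7f24bb6: {011cb40, 2434fe0, 6ca74f5, 7f24bb6, 8f53d10, a74325a}.
Reachable from 82b0053: {82b0053, 8f53d10}.
Only in 7f24bb6's history (ahead): {011cb40, 2434fe0, 6ca74f5, 7f24bb6, a74325a} — 5.
Only in 82b0053's history (behind): {82b0053} — 1.

5 ahead, 1 behind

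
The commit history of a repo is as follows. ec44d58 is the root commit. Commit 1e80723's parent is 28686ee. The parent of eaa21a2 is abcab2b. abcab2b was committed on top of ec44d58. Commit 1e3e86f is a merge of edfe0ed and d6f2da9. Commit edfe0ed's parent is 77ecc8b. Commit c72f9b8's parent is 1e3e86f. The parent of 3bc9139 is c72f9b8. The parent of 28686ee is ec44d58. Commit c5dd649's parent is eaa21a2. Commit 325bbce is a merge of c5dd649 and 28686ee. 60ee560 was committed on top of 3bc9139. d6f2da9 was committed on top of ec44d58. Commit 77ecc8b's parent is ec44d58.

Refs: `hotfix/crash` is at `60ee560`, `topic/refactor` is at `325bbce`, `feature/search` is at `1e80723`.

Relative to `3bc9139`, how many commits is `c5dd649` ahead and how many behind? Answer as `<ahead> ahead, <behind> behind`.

Reachable from c5dd649: {abcab2b, c5dd649, eaa21a2, ec44d58}.
Reachable from 3bc9139: {1e3e86f, 3bc9139, 77ecc8b, c72f9b8, d6f2da9, ec44d58, edfe0ed}.
Only in c5dd649's history (ahead): {abcab2b, c5dd649, eaa21a2} — 3.
Only in 3bc9139's history (behind): {1e3e86f, 3bc9139, 77ecc8b, c72f9b8, d6f2da9, edfe0ed} — 6.

3 ahead, 6 behind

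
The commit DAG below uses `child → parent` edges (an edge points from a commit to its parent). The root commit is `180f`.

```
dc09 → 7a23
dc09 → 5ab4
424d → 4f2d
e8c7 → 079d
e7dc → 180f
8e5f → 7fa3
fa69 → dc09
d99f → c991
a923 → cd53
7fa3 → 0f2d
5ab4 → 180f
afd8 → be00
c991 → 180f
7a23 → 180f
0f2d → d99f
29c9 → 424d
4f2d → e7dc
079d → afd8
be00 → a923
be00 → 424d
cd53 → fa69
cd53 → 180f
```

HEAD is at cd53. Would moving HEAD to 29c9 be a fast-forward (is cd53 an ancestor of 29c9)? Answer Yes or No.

A fast-forward from cd53 to 29c9 is possible iff cd53 is an ancestor of 29c9.
Ancestors of 29c9: {180f, 29c9, 424d, 4f2d, e7dc}.
cd53 is not among them, so fast-forward is not possible.

No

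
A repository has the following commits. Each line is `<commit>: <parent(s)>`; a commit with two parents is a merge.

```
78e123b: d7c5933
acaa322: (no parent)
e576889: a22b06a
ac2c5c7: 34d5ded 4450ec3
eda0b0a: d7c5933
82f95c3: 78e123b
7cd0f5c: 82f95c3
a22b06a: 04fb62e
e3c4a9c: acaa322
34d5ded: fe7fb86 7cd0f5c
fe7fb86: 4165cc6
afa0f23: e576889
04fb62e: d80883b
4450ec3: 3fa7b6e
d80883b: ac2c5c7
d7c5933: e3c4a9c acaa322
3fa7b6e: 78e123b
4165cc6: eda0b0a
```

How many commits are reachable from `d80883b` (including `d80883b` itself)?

Walking parent pointers from d80883b: reachable set = {34d5ded, 3fa7b6e, 4165cc6, 4450ec3, 78e123b, 7cd0f5c, 82f95c3, ac2c5c7, acaa322, d7c5933, d80883b, e3c4a9c, eda0b0a, fe7fb86}.
That is 14 commits.

14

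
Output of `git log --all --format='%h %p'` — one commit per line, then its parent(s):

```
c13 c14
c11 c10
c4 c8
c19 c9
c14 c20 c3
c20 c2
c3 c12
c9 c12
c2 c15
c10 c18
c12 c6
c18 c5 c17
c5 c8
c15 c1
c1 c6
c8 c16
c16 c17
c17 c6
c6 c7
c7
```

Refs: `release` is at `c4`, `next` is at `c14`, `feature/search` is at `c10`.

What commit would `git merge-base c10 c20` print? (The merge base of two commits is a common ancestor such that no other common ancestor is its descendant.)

c6

Ancestors of c10: {c10, c16, c17, c18, c5, c6, c7, c8}.
Ancestors of c20: {c1, c15, c2, c20, c6, c7}.
Common ancestors: {c6, c7}.
Among these, c6 is not an ancestor of any other common ancestor — it is the merge base.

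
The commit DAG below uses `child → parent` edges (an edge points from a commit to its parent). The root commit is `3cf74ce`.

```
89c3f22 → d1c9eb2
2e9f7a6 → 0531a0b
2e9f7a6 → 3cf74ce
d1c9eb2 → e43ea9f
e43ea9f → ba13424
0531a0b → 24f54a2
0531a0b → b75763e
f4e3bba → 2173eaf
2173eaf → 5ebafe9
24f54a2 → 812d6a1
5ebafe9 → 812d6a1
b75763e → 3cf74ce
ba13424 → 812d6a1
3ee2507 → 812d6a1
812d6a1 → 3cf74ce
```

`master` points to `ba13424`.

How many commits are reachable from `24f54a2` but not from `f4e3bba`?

1

Reachable from 24f54a2: {24f54a2, 3cf74ce, 812d6a1}.
Reachable from f4e3bba: {2173eaf, 3cf74ce, 5ebafe9, 812d6a1, f4e3bba}.
In 24f54a2's history but not f4e3bba's: {24f54a2} — 1 commit.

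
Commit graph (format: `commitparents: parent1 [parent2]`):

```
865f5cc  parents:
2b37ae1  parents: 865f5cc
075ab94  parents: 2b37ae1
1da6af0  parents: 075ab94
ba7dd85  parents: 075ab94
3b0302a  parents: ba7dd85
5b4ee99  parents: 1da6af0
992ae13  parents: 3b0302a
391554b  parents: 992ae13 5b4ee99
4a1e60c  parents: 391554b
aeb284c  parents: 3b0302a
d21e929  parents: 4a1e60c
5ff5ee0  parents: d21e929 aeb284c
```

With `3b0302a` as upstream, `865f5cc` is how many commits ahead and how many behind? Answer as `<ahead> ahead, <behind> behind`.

Reachable from 865f5cc: {865f5cc}.
Reachable from 3b0302a: {075ab94, 2b37ae1, 3b0302a, 865f5cc, ba7dd85}.
Only in 865f5cc's history (ahead): {} — 0.
Only in 3b0302a's history (behind): {075ab94, 2b37ae1, 3b0302a, ba7dd85} — 4.

0 ahead, 4 behind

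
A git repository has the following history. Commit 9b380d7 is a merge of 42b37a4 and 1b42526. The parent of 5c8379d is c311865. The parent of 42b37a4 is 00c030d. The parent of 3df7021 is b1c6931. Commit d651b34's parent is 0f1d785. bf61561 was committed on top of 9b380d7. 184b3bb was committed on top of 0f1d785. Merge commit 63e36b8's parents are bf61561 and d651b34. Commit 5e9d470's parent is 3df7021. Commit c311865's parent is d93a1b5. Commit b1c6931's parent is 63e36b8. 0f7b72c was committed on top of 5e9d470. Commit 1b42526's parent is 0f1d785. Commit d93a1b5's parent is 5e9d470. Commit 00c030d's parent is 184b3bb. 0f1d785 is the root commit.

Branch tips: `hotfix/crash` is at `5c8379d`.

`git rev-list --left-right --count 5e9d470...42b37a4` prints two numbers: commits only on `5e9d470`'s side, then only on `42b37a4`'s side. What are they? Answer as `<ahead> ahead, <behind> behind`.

Reachable from 5e9d470: {00c030d, 0f1d785, 184b3bb, 1b42526, 3df7021, 42b37a4, 5e9d470, 63e36b8, 9b380d7, b1c6931, bf61561, d651b34}.
Reachable from 42b37a4: {00c030d, 0f1d785, 184b3bb, 42b37a4}.
Only in 5e9d470's history (ahead): {1b42526, 3df7021, 5e9d470, 63e36b8, 9b380d7, b1c6931, bf61561, d651b34} — 8.
Only in 42b37a4's history (behind): {} — 0.

8 ahead, 0 behind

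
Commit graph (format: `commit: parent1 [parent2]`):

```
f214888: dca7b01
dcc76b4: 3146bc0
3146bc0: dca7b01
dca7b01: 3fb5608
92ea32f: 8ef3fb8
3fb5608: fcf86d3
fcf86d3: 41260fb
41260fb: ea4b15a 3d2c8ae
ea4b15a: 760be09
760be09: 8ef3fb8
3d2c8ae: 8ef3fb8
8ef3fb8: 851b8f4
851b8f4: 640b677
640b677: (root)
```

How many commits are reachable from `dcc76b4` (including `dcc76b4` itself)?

12

Walking parent pointers from dcc76b4: reachable set = {3146bc0, 3d2c8ae, 3fb5608, 41260fb, 640b677, 760be09, 851b8f4, 8ef3fb8, dca7b01, dcc76b4, ea4b15a, fcf86d3}.
That is 12 commits.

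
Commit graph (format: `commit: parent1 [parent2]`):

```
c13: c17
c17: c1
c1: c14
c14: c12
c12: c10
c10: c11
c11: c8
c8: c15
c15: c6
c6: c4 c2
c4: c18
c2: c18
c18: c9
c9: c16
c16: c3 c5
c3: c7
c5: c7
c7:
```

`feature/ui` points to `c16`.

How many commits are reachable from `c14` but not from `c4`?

8

Reachable from c14: {c10, c11, c12, c14, c15, c16, c18, c2, c3, c4, c5, c6, c7, c8, c9}.
Reachable from c4: {c16, c18, c3, c4, c5, c7, c9}.
In c14's history but not c4's: {c10, c11, c12, c14, c15, c2, c6, c8} — 8 commits.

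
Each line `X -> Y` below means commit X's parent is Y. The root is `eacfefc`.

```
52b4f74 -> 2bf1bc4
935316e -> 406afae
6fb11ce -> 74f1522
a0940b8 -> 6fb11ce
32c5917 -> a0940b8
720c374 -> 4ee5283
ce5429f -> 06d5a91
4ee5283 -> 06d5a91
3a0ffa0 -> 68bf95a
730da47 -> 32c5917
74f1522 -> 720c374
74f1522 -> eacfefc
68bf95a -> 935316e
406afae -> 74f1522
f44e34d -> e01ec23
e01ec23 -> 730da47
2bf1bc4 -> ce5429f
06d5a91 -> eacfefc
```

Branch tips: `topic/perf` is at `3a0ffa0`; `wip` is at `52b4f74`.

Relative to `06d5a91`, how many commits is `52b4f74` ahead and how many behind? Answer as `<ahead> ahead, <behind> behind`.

3 ahead, 0 behind

Reachable from 52b4f74: {06d5a91, 2bf1bc4, 52b4f74, ce5429f, eacfefc}.
Reachable from 06d5a91: {06d5a91, eacfefc}.
Only in 52b4f74's history (ahead): {2bf1bc4, 52b4f74, ce5429f} — 3.
Only in 06d5a91's history (behind): {} — 0.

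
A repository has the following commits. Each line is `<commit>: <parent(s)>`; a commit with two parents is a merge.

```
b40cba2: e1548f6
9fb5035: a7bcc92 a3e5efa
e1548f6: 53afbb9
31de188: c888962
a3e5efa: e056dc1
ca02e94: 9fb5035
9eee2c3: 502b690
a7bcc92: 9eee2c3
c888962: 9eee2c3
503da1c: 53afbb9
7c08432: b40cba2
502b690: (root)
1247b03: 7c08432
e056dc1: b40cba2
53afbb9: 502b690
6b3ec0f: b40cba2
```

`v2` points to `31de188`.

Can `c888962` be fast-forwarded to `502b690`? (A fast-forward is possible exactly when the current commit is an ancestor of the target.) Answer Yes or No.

No

A fast-forward from c888962 to 502b690 is possible iff c888962 is an ancestor of 502b690.
Ancestors of 502b690: {502b690}.
c888962 is not among them, so fast-forward is not possible.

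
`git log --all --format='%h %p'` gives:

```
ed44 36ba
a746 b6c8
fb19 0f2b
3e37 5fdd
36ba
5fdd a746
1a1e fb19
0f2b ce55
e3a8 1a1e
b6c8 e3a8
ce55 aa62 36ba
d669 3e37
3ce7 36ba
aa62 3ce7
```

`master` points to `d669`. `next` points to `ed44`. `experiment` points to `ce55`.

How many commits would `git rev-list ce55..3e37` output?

Reachable from 3e37: {0f2b, 1a1e, 36ba, 3ce7, 3e37, 5fdd, a746, aa62, b6c8, ce55, e3a8, fb19}.
Reachable from ce55: {36ba, 3ce7, aa62, ce55}.
In 3e37's history but not ce55's: {0f2b, 1a1e, 3e37, 5fdd, a746, b6c8, e3a8, fb19} — 8 commits.

8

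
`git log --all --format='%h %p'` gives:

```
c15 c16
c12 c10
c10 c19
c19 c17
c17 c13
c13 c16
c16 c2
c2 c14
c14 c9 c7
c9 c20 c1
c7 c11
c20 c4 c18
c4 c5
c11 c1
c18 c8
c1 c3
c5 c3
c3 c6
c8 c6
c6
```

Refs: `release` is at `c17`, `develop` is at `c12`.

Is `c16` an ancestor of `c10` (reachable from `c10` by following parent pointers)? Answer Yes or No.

Yes

Ancestors of c10 (commits reachable by following parents): {c1, c10, c11, c13, c14, c16, c17, c18, c19, c2, c20, c3, c4, c5, c6, c7, c8, c9}.
c16 is in that set, so it is an ancestor of c10.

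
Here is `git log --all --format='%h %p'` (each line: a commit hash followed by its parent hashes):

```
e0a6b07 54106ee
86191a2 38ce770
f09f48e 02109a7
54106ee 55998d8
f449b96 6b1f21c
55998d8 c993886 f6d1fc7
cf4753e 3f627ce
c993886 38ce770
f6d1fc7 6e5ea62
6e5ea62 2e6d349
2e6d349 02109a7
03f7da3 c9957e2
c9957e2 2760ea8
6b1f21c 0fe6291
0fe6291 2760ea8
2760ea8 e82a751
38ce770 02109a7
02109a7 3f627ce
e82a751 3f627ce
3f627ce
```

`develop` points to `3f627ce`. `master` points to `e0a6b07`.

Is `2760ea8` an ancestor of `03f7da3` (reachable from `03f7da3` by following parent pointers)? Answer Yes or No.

Yes

Ancestors of 03f7da3 (commits reachable by following parents): {03f7da3, 2760ea8, 3f627ce, c9957e2, e82a751}.
2760ea8 is in that set, so it is an ancestor of 03f7da3.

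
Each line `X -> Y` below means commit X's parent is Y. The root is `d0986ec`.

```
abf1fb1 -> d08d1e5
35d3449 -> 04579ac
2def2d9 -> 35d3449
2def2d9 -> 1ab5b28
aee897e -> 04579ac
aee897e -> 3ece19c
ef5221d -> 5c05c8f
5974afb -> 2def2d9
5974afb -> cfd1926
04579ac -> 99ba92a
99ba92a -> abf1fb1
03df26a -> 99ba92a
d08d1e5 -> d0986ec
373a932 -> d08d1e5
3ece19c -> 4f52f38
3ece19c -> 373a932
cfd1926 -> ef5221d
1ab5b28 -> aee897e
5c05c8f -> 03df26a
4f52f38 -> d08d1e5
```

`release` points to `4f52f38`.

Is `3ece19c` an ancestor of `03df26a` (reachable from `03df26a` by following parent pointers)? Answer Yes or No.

No

Ancestors of 03df26a: {03df26a, 99ba92a, abf1fb1, d08d1e5, d0986ec}.
3ece19c is not in that set, so it is not an ancestor of 03df26a.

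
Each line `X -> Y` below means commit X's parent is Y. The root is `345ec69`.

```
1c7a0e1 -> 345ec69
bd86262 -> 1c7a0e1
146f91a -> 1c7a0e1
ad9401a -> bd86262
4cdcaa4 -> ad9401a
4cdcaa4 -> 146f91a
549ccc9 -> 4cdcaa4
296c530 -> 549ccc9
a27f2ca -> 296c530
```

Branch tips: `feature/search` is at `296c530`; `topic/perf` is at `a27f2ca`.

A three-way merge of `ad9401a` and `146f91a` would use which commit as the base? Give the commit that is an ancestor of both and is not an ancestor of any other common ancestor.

Ancestors of ad9401a: {1c7a0e1, 345ec69, ad9401a, bd86262}.
Ancestors of 146f91a: {146f91a, 1c7a0e1, 345ec69}.
Common ancestors: {1c7a0e1, 345ec69}.
Among these, 1c7a0e1 is not an ancestor of any other common ancestor — it is the merge base.

1c7a0e1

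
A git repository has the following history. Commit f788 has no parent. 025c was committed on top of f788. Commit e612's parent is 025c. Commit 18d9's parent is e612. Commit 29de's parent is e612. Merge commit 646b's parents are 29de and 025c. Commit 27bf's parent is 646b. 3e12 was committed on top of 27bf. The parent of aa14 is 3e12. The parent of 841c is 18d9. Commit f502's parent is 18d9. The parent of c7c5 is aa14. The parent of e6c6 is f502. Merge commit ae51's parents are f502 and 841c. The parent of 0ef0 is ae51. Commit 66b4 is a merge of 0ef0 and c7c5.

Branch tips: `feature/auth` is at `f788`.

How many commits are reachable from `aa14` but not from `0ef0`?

Reachable from aa14: {025c, 27bf, 29de, 3e12, 646b, aa14, e612, f788}.
Reachable from 0ef0: {025c, 0ef0, 18d9, 841c, ae51, e612, f502, f788}.
In aa14's history but not 0ef0's: {27bf, 29de, 3e12, 646b, aa14} — 5 commits.

5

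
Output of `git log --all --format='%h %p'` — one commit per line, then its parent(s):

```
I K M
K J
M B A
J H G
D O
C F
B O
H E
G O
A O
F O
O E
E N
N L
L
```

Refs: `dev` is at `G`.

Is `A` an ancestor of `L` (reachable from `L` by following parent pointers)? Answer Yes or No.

No

Ancestors of L: {L}.
A is not in that set, so it is not an ancestor of L.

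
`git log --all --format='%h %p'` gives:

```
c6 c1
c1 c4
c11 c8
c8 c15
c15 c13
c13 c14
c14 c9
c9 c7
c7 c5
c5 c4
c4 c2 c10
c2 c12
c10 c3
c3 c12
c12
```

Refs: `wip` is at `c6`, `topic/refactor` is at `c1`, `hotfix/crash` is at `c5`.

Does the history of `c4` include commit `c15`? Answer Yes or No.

No

Ancestors of c4: {c10, c12, c2, c3, c4}.
c15 is not in that set, so it is not an ancestor of c4.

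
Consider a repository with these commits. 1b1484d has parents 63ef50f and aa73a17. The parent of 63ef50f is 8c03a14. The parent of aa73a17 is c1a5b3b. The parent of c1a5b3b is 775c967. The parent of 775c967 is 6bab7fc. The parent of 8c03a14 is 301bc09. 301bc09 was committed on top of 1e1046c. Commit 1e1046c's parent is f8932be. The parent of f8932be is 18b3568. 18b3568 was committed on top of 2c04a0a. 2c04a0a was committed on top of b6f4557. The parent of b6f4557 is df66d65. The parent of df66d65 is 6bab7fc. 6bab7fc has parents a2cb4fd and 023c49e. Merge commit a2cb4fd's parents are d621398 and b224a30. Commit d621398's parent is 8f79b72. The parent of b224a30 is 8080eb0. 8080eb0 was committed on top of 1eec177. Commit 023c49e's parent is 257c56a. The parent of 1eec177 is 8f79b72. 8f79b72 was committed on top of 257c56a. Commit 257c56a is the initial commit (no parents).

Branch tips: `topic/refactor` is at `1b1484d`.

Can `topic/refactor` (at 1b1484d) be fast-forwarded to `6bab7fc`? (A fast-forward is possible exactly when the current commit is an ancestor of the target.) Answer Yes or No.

A fast-forward from 1b1484d to 6bab7fc is possible iff 1b1484d is an ancestor of 6bab7fc.
Ancestors of 6bab7fc: {023c49e, 1eec177, 257c56a, 6bab7fc, 8080eb0, 8f79b72, a2cb4fd, b224a30, d621398}.
1b1484d is not among them, so fast-forward is not possible.

No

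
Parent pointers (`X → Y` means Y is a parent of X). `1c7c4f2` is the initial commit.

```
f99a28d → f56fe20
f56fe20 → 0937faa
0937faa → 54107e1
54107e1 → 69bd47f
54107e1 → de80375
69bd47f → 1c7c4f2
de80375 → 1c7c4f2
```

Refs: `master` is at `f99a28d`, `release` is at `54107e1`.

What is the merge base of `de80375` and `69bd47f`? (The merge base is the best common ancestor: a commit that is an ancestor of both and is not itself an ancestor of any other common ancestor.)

Ancestors of de80375: {1c7c4f2, de80375}.
Ancestors of 69bd47f: {1c7c4f2, 69bd47f}.
Common ancestors: {1c7c4f2}.
The only common ancestor is 1c7c4f2, so it is the merge base.

1c7c4f2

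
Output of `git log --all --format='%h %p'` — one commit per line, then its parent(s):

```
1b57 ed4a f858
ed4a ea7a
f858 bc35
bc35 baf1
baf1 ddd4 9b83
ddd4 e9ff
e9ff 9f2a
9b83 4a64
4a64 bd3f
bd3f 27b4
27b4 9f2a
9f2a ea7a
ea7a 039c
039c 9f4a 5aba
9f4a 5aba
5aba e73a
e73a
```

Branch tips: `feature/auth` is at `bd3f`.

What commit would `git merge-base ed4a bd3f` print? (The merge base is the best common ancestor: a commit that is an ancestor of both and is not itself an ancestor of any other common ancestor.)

ea7a

Ancestors of ed4a: {039c, 5aba, 9f4a, e73a, ea7a, ed4a}.
Ancestors of bd3f: {039c, 27b4, 5aba, 9f2a, 9f4a, bd3f, e73a, ea7a}.
Common ancestors: {039c, 5aba, 9f4a, e73a, ea7a}.
Among these, ea7a is not an ancestor of any other common ancestor — it is the merge base.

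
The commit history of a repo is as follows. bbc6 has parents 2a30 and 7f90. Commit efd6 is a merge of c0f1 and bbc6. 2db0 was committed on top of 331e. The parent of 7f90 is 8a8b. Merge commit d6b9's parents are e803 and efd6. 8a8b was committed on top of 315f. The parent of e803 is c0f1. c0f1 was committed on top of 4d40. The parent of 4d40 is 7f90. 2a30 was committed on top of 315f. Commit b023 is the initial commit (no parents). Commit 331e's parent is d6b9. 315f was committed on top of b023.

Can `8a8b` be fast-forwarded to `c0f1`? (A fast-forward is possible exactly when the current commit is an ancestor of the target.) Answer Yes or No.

Yes

A fast-forward from 8a8b to c0f1 is possible iff 8a8b is an ancestor of c0f1.
Ancestors of c0f1: {315f, 4d40, 7f90, 8a8b, b023, c0f1}.
8a8b is among them, so fast-forward is possible.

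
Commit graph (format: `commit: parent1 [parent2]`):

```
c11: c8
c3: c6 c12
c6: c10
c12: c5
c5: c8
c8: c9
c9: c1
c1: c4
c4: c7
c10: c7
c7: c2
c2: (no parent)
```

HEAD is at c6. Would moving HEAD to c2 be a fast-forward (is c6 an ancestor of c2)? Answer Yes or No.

No

A fast-forward from c6 to c2 is possible iff c6 is an ancestor of c2.
Ancestors of c2: {c2}.
c6 is not among them, so fast-forward is not possible.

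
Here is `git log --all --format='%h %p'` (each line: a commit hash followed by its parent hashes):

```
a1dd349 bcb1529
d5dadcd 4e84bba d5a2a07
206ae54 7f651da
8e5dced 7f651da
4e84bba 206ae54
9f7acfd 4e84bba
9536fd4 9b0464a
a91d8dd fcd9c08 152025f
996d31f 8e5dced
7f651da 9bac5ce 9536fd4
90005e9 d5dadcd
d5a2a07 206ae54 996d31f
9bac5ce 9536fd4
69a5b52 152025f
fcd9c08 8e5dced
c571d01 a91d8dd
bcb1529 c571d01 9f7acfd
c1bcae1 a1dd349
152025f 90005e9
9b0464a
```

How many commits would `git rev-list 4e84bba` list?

6

Walking parent pointers from 4e84bba: reachable set = {206ae54, 4e84bba, 7f651da, 9536fd4, 9b0464a, 9bac5ce}.
That is 6 commits.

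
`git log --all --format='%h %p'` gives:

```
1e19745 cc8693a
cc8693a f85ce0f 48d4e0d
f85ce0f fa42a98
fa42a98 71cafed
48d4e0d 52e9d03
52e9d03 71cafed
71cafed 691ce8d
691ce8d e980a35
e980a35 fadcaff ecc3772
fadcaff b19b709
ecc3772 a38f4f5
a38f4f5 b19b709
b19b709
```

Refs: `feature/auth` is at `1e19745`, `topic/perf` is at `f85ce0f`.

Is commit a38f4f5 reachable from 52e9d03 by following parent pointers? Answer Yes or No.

Ancestors of 52e9d03 (commits reachable by following parents): {52e9d03, 691ce8d, 71cafed, a38f4f5, b19b709, e980a35, ecc3772, fadcaff}.
a38f4f5 is in that set, so it is an ancestor of 52e9d03.

Yes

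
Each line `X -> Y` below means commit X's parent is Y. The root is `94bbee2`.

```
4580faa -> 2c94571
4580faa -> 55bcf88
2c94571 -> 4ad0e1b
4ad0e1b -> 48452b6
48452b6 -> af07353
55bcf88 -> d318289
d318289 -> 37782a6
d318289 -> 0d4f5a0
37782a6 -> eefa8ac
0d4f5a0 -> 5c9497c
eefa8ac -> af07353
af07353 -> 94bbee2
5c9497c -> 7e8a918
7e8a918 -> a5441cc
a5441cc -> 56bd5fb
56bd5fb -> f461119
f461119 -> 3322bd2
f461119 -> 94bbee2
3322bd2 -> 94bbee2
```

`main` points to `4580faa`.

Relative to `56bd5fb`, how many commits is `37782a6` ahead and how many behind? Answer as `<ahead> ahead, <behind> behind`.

Reachable from 37782a6: {37782a6, 94bbee2, af07353, eefa8ac}.
Reachable from 56bd5fb: {3322bd2, 56bd5fb, 94bbee2, f461119}.
Only in 37782a6's history (ahead): {37782a6, af07353, eefa8ac} — 3.
Only in 56bd5fb's history (behind): {3322bd2, 56bd5fb, f461119} — 3.

3 ahead, 3 behind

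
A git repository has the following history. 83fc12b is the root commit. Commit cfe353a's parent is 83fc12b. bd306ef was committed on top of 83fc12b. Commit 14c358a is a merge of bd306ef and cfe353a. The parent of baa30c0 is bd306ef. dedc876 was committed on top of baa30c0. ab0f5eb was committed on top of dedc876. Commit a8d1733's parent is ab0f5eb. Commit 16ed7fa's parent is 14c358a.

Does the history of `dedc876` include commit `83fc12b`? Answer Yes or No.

Ancestors of dedc876 (commits reachable by following parents): {83fc12b, baa30c0, bd306ef, dedc876}.
83fc12b is in that set, so it is an ancestor of dedc876.

Yes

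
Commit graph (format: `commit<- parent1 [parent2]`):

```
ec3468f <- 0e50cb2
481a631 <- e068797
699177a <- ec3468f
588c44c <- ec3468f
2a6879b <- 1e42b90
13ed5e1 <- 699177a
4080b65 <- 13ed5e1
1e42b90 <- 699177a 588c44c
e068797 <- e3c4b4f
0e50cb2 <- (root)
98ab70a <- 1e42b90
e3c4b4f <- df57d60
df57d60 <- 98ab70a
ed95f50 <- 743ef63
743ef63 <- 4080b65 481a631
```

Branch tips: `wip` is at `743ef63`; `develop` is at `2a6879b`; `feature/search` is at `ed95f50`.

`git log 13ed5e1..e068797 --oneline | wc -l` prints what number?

6

Reachable from e068797: {0e50cb2, 1e42b90, 588c44c, 699177a, 98ab70a, df57d60, e068797, e3c4b4f, ec3468f}.
Reachable from 13ed5e1: {0e50cb2, 13ed5e1, 699177a, ec3468f}.
In e068797's history but not 13ed5e1's: {1e42b90, 588c44c, 98ab70a, df57d60, e068797, e3c4b4f} — 6 commits.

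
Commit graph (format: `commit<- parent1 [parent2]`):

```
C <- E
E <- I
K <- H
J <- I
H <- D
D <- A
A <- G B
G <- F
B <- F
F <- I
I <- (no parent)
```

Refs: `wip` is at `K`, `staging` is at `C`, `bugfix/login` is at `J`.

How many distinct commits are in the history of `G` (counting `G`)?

3

Walking parent pointers from G: reachable set = {F, G, I}.
That is 3 commits.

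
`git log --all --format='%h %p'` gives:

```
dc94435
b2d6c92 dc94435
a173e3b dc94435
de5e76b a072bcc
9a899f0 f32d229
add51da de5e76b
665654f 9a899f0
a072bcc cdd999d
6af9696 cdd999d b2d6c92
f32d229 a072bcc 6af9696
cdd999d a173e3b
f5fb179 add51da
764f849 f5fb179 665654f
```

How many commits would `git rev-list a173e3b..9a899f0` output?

6

Reachable from 9a899f0: {6af9696, 9a899f0, a072bcc, a173e3b, b2d6c92, cdd999d, dc94435, f32d229}.
Reachable from a173e3b: {a173e3b, dc94435}.
In 9a899f0's history but not a173e3b's: {6af9696, 9a899f0, a072bcc, b2d6c92, cdd999d, f32d229} — 6 commits.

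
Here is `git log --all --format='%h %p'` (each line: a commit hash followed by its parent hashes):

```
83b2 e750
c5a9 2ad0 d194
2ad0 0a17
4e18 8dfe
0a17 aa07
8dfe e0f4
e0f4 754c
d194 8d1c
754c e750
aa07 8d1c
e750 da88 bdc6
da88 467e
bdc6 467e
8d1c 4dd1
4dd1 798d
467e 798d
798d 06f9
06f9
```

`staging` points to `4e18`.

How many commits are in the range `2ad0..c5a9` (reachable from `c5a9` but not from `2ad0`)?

2

Reachable from c5a9: {06f9, 0a17, 2ad0, 4dd1, 798d, 8d1c, aa07, c5a9, d194}.
Reachable from 2ad0: {06f9, 0a17, 2ad0, 4dd1, 798d, 8d1c, aa07}.
In c5a9's history but not 2ad0's: {c5a9, d194} — 2 commits.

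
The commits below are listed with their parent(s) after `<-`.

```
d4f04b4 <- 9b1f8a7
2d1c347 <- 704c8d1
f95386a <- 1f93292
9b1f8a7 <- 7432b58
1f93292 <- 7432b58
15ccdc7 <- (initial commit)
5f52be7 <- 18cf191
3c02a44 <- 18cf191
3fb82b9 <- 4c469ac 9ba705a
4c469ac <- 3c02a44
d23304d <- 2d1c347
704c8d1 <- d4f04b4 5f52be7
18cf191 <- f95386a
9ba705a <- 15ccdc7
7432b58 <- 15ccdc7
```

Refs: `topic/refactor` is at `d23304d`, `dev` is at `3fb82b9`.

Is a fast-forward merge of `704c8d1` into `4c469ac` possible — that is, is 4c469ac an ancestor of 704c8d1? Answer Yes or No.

A fast-forward from 4c469ac to 704c8d1 is possible iff 4c469ac is an ancestor of 704c8d1.
Ancestors of 704c8d1: {15ccdc7, 18cf191, 1f93292, 5f52be7, 704c8d1, 7432b58, 9b1f8a7, d4f04b4, f95386a}.
4c469ac is not among them, so fast-forward is not possible.

No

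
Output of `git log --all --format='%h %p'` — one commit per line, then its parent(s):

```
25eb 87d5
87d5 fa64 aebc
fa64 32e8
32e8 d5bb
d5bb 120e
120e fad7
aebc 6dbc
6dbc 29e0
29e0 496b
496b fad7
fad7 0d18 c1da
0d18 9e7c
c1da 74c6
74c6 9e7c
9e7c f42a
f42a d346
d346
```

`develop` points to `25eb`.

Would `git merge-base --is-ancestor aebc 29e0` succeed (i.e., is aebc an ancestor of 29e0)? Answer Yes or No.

Ancestors of 29e0: {0d18, 29e0, 496b, 74c6, 9e7c, c1da, d346, f42a, fad7}.
aebc is not in that set, so it is not an ancestor of 29e0.

No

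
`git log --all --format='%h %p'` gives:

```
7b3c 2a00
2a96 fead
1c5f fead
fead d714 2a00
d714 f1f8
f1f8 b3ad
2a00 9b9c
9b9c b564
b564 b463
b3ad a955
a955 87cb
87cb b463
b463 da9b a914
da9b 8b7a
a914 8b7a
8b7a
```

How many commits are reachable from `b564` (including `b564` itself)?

5

Walking parent pointers from b564: reachable set = {8b7a, a914, b463, b564, da9b}.
That is 5 commits.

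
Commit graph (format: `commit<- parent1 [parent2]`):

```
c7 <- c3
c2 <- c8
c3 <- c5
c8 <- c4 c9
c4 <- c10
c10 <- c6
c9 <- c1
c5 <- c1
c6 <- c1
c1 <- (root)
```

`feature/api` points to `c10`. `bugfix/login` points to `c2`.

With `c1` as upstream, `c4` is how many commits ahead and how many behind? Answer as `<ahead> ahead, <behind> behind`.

3 ahead, 0 behind

Reachable from c4: {c1, c10, c4, c6}.
Reachable from c1: {c1}.
Only in c4's history (ahead): {c10, c4, c6} — 3.
Only in c1's history (behind): {} — 0.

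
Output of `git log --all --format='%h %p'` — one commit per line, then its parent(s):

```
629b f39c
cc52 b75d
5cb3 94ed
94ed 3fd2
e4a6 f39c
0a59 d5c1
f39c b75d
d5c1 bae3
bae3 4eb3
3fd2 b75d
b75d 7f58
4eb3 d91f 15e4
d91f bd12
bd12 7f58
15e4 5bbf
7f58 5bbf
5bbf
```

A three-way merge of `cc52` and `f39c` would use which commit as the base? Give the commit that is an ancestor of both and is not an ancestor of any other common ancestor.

Ancestors of cc52: {5bbf, 7f58, b75d, cc52}.
Ancestors of f39c: {5bbf, 7f58, b75d, f39c}.
Common ancestors: {5bbf, 7f58, b75d}.
Among these, b75d is not an ancestor of any other common ancestor — it is the merge base.

b75d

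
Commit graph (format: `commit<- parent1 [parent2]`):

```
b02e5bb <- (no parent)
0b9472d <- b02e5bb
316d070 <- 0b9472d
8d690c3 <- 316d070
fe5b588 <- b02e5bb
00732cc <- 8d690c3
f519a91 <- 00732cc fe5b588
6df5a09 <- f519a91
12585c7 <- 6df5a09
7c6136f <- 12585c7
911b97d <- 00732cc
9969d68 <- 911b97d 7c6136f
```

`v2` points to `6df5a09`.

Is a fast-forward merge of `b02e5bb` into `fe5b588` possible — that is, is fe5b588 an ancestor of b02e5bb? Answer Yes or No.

A fast-forward from fe5b588 to b02e5bb is possible iff fe5b588 is an ancestor of b02e5bb.
Ancestors of b02e5bb: {b02e5bb}.
fe5b588 is not among them, so fast-forward is not possible.

No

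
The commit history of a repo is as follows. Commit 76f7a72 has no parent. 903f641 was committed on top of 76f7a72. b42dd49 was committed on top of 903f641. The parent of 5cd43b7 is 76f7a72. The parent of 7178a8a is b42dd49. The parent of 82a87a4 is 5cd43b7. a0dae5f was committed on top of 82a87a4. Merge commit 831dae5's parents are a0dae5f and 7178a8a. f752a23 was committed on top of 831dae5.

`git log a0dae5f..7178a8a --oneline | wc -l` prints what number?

3

Reachable from 7178a8a: {7178a8a, 76f7a72, 903f641, b42dd49}.
Reachable from a0dae5f: {5cd43b7, 76f7a72, 82a87a4, a0dae5f}.
In 7178a8a's history but not a0dae5f's: {7178a8a, 903f641, b42dd49} — 3 commits.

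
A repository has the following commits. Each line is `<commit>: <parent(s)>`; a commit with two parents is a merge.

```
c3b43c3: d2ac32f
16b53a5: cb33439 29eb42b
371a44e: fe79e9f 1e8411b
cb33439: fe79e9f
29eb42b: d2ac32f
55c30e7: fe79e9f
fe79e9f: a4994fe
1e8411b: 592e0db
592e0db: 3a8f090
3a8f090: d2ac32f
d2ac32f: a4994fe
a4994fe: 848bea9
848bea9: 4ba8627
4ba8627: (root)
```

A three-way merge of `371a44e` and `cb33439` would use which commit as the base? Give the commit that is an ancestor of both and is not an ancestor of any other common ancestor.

Ancestors of 371a44e: {1e8411b, 371a44e, 3a8f090, 4ba8627, 592e0db, 848bea9, a4994fe, d2ac32f, fe79e9f}.
Ancestors of cb33439: {4ba8627, 848bea9, a4994fe, cb33439, fe79e9f}.
Common ancestors: {4ba8627, 848bea9, a4994fe, fe79e9f}.
Among these, fe79e9f is not an ancestor of any other common ancestor — it is the merge base.

fe79e9f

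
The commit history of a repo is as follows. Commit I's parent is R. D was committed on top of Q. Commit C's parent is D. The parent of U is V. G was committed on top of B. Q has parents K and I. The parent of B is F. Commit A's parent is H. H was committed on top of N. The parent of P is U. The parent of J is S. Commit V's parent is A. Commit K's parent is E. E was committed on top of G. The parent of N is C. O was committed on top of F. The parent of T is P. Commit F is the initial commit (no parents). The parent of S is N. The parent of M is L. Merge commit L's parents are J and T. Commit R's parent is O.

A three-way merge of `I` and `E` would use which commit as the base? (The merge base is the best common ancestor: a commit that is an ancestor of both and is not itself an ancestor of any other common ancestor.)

Ancestors of I: {F, I, O, R}.
Ancestors of E: {B, E, F, G}.
Common ancestors: {F}.
The only common ancestor is F, so it is the merge base.

F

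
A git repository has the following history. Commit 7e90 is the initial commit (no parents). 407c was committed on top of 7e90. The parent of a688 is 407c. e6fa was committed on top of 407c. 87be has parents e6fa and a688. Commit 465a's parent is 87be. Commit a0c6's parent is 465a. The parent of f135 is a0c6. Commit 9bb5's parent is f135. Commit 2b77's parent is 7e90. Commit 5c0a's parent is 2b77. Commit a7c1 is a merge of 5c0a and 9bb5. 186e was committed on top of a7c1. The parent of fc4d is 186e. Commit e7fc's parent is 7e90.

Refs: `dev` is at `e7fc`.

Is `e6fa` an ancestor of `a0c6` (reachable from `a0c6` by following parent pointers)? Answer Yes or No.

Ancestors of a0c6 (commits reachable by following parents): {407c, 465a, 7e90, 87be, a0c6, a688, e6fa}.
e6fa is in that set, so it is an ancestor of a0c6.

Yes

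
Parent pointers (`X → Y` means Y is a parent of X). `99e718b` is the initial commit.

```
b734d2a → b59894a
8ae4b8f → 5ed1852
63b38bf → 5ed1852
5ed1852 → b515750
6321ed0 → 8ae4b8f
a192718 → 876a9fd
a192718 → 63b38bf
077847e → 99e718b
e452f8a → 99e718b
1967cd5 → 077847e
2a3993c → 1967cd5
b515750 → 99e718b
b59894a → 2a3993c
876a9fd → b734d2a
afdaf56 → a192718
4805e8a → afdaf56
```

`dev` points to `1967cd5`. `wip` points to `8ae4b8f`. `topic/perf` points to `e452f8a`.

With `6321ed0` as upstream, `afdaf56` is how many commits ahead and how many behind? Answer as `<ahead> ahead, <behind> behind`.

Reachable from afdaf56: {077847e, 1967cd5, 2a3993c, 5ed1852, 63b38bf, 876a9fd, 99e718b, a192718, afdaf56, b515750, b59894a, b734d2a}.
Reachable from 6321ed0: {5ed1852, 6321ed0, 8ae4b8f, 99e718b, b515750}.
Only in afdaf56's history (ahead): {077847e, 1967cd5, 2a3993c, 63b38bf, 876a9fd, a192718, afdaf56, b59894a, b734d2a} — 9.
Only in 6321ed0's history (behind): {6321ed0, 8ae4b8f} — 2.

9 ahead, 2 behind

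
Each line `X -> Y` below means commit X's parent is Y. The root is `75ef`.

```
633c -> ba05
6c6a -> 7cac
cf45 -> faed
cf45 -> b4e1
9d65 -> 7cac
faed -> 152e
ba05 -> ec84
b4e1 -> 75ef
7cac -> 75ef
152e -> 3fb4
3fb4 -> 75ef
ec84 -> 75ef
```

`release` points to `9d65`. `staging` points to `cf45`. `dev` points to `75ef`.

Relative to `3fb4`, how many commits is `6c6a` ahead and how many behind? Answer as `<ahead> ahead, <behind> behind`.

Reachable from 6c6a: {6c6a, 75ef, 7cac}.
Reachable from 3fb4: {3fb4, 75ef}.
Only in 6c6a's history (ahead): {6c6a, 7cac} — 2.
Only in 3fb4's history (behind): {3fb4} — 1.

2 ahead, 1 behind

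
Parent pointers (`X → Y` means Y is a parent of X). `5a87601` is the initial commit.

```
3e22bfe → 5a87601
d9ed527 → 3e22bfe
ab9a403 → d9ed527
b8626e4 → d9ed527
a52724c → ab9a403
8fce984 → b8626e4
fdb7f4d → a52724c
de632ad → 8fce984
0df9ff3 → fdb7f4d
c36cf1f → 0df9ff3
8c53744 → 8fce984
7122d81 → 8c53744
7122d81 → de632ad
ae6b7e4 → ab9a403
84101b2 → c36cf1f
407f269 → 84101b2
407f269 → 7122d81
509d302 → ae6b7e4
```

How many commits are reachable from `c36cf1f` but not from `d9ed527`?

Reachable from c36cf1f: {0df9ff3, 3e22bfe, 5a87601, a52724c, ab9a403, c36cf1f, d9ed527, fdb7f4d}.
Reachable from d9ed527: {3e22bfe, 5a87601, d9ed527}.
In c36cf1f's history but not d9ed527's: {0df9ff3, a52724c, ab9a403, c36cf1f, fdb7f4d} — 5 commits.

5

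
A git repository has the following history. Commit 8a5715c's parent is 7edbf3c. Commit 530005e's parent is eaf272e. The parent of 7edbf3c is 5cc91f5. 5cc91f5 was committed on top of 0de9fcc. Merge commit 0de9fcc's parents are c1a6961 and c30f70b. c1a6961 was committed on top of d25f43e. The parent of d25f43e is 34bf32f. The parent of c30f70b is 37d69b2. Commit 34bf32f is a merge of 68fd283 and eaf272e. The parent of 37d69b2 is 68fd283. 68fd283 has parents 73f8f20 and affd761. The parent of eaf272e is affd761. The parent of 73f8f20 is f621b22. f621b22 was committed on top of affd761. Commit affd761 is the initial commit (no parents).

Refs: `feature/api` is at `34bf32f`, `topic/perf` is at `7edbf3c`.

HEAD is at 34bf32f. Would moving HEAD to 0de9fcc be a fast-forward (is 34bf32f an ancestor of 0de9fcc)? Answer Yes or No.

Yes

A fast-forward from 34bf32f to 0de9fcc is possible iff 34bf32f is an ancestor of 0de9fcc.
Ancestors of 0de9fcc: {0de9fcc, 34bf32f, 37d69b2, 68fd283, 73f8f20, affd761, c1a6961, c30f70b, d25f43e, eaf272e, f621b22}.
34bf32f is among them, so fast-forward is possible.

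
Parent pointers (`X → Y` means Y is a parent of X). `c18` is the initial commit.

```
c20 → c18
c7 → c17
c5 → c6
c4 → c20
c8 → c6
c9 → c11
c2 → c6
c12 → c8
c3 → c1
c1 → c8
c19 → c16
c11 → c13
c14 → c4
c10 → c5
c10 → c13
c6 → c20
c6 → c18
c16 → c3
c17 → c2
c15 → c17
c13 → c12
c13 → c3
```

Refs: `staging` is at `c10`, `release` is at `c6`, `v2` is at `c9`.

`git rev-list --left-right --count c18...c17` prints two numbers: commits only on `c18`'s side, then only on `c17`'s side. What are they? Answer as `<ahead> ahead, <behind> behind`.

Reachable from c18: {c18}.
Reachable from c17: {c17, c18, c2, c20, c6}.
Only in c18's history (ahead): {} — 0.
Only in c17's history (behind): {c17, c2, c20, c6} — 4.

0 ahead, 4 behind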